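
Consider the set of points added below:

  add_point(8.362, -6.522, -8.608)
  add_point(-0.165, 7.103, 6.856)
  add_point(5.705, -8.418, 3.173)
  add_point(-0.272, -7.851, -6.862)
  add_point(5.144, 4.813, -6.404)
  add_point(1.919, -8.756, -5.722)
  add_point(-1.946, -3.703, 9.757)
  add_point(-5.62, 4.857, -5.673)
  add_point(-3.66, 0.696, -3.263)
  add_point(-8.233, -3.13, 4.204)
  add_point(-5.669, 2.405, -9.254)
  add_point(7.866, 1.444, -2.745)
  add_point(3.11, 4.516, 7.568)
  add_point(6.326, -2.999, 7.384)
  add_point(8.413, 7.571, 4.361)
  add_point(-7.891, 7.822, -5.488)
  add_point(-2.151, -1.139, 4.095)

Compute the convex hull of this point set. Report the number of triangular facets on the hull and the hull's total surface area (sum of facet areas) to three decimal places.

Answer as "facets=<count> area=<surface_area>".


Hull vertices (14/17): indices [0, 1, 2, 3, 4, 5, 6, 9, 10, 11, 12, 13, 14, 15].

Area of each hull facet:
  f1: (p1, p15, p9) → 86.4576
  f2: (p1, p15, p14) → 62.8041
  f3: (p10, p15, p9) → 49.7098
  f4: (p2, p5, p9) → 69.1831
  f5: (p6, p1, p9) → 47.3031
  f6: (p6, p2, p9) → 46.2902
  f7: (p6, p2, p13) → 29.7446
  f8: (p12, p13, p14) → 28.1214
  f9: (p12, p1, p14) → 14.1790
  f10: (p12, p6, p13) → 33.5819
  f11: (p12, p6, p1) → 20.7109
  f12: (p3, p5, p9) → 18.4202
  f13: (p3, p10, p9) → 78.9469
  f14: (p0, p2, p5) → 35.8131
  f15: (p0, p3, p5) → 8.6871
  f16: (p0, p3, p10) → 50.7059
  f17: (p0, p13, p14) → 92.0074
  f18: (p0, p2, p13) → 37.6699
  f19: (p4, p15, p14) → 76.6941
  f20: (p4, p10, p15) → 39.8154
  f21: (p4, p0, p10) → 68.5563
  f22: (p11, p0, p14) → 11.4874
  f23: (p11, p4, p14) → 26.4238
  f24: (p11, p4, p0) → 27.8730
Σ area = 1061.186

Check V−E+F: 14 − 36 + 24 = 2.

facets=24 area=1061.186


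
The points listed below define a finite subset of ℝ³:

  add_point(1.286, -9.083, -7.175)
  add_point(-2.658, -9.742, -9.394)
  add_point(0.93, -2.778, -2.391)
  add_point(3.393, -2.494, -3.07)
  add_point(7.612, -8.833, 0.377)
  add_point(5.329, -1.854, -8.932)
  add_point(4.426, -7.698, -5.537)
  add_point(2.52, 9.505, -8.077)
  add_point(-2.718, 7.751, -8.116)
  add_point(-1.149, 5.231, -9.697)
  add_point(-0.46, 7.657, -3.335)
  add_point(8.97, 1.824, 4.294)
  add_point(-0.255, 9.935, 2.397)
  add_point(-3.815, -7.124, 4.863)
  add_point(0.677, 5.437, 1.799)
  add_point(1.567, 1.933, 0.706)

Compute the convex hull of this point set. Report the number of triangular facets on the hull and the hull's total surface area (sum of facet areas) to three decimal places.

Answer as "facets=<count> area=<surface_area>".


facets=18 area=884.534

Points on the hull: [0, 1, 4, 5, 6, 7, 8, 9, 11, 12, 13] (11 of 16).

Triangle areas on the boundary:
  f1: (p12, p11, p13) → 94.4856
  f2: (p7, p12, p11) → 67.2333
  f3: (p4, p11, p13) → 70.1366
  f4: (p4, p1, p13) → 80.3381
  f5: (p8, p12, p13) → 96.4220
  f6: (p8, p1, p13) → 123.4354
  f7: (p8, p7, p12) → 29.1950
  f8: (p5, p7, p11) → 80.5115
  f9: (p5, p4, p11) → 65.5166
  f10: (p9, p8, p1) → 18.3425
  f11: (p9, p8, p7) → 9.0996
  f12: (p9, p5, p1) → 54.0664
  f13: (p9, p5, p7) → 28.0995
  f14: (p6, p5, p4) → 19.9368
  f15: (p0, p4, p1) → 8.3318
  f16: (p0, p6, p4) → 9.2586
  f17: (p0, p5, p1) → 17.4407
  f18: (p0, p6, p5) → 12.6839
Σ area = 884.534

Euler: V−E+F = 11−27+18 = 2.


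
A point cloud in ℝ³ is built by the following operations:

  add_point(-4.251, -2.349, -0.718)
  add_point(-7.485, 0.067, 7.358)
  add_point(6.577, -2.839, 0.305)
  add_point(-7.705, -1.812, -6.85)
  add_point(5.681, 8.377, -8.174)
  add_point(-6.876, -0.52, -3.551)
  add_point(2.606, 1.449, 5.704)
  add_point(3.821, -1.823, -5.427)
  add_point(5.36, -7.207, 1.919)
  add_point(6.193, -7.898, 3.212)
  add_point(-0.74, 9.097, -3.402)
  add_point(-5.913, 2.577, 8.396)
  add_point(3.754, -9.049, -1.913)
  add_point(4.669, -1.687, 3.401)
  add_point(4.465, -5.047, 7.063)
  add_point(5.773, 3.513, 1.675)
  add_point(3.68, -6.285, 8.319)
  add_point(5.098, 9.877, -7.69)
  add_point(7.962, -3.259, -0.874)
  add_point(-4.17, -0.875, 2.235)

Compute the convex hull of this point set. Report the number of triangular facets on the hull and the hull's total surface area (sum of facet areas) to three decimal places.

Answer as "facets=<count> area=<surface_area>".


14 of the 20 inputs are extreme points: [1, 3, 4, 6, 7, 9, 10, 11, 12, 14, 15, 16, 17, 18].

Facet areas (half cross-product norm):
  f1: (p10, p17, p3) → 45.6620
  f2: (p10, p11, p3) → 90.8025
  f3: (p1, p11, p3) → 20.1925
  f4: (p1, p16, p11) → 20.1705
  f5: (p14, p9, p18) → 16.1376
  f6: (p14, p9, p16) → 4.7324
  f7: (p4, p7, p18) → 32.4674
  f8: (p4, p17, p3) → 13.7606
  f9: (p4, p7, p3) → 61.6710
  f10: (p12, p7, p18) → 21.7813
  f11: (p12, p9, p18) → 17.7432
  f12: (p12, p7, p3) → 46.6099
  f13: (p12, p9, p16) → 13.1736
  f14: (p12, p1, p3) → 99.0650
  f15: (p12, p1, p16) → 68.1307
  f16: (p6, p16, p11) → 36.6784
  f17: (p6, p14, p16) → 5.2031
  f18: (p15, p14, p18) → 32.5300
  f19: (p15, p6, p14) → 17.8953
  f20: (p15, p4, p18) → 41.3268
  f21: (p15, p4, p17) → 9.1395
  f22: (p15, p10, p17) → 35.8228
  f23: (p15, p10, p11) → 64.7991
  f24: (p15, p6, p11) → 17.4291
Σ area = 832.924

Euler characteristic 14−36+24 = 2 ✓

facets=24 area=832.924


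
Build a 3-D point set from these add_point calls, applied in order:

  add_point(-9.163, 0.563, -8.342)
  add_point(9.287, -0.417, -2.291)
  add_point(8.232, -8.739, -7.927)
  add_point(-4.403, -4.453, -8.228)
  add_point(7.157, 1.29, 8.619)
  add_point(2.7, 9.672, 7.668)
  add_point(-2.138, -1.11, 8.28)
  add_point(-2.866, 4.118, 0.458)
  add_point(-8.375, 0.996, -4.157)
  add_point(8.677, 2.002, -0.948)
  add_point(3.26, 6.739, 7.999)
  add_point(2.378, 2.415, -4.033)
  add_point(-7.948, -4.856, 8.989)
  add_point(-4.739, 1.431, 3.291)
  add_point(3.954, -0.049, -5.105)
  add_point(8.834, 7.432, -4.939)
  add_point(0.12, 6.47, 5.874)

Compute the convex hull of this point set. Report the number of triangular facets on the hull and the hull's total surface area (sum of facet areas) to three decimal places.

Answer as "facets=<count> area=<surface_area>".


facets=16 area=1064.387

Extreme-point indices: [0, 1, 2, 3, 4, 5, 8, 10, 12, 15] — 10 of 17 on the boundary.

Triangle areas on the boundary:
  f1: (p15, p5, p0) → 136.4008
  f2: (p15, p2, p0) → 146.7776
  f3: (p15, p2, p1) → 33.6804
  f4: (p8, p5, p0) → 24.2291
  f5: (p8, p12, p0) → 15.8705
  f6: (p8, p12, p5) → 120.4459
  f7: (p4, p15, p1) → 46.0808
  f8: (p4, p15, p5) → 65.5452
  f9: (p4, p2, p1) → 43.3682
  f10: (p4, p2, p12) → 156.8189
  f11: (p3, p12, p0) → 60.4586
  f12: (p3, p2, p0) → 21.4940
  f13: (p3, p2, p12) → 115.7870
  f14: (p10, p12, p5) → 19.8038
  f15: (p10, p4, p5) → 4.2157
  f16: (p10, p4, p12) → 53.4107
Σ area = 1064.387

Euler: V−E+F = 10−24+16 = 2.


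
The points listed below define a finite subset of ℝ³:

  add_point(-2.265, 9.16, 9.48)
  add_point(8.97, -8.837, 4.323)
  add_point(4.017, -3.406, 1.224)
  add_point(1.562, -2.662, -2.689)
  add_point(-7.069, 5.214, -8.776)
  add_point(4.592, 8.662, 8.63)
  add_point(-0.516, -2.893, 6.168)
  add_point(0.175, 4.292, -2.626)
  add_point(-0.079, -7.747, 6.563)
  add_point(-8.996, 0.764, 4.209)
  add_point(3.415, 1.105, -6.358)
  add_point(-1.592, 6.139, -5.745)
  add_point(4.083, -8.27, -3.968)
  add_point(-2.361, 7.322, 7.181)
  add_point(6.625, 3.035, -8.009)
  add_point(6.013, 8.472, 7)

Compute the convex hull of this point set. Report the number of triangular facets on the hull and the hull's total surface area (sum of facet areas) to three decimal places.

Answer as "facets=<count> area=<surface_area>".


facets=16 area=1012.434

Extreme-point indices: [0, 1, 4, 5, 8, 9, 11, 12, 14, 15] — 10 of 16 on the boundary.

Per-facet area ½‖(b−a)×(c−a)‖:
  f1: (p4, p0, p9) → 82.5499
  f2: (p8, p0, p9) → 75.1866
  f3: (p15, p14, p1) → 124.4967
  f4: (p12, p8, p1) → 43.2940
  f5: (p12, p4, p9) → 115.1928
  f6: (p12, p8, p9) → 70.6327
  f7: (p12, p14, p1) → 57.5353
  f8: (p12, p14, p4) → 85.1379
  f9: (p11, p14, p4) → 22.6409
  f10: (p11, p15, p14) → 66.8487
  f11: (p11, p4, p0) → 43.6372
  f12: (p11, p15, p0) → 63.3988
  f13: (p5, p15, p1) → 18.3456
  f14: (p5, p15, p0) → 5.0040
  f15: (p5, p8, p1) → 80.0420
  f16: (p5, p8, p0) → 58.4913
Σ area = 1012.434

Check V−E+F: 10 − 24 + 16 = 2.


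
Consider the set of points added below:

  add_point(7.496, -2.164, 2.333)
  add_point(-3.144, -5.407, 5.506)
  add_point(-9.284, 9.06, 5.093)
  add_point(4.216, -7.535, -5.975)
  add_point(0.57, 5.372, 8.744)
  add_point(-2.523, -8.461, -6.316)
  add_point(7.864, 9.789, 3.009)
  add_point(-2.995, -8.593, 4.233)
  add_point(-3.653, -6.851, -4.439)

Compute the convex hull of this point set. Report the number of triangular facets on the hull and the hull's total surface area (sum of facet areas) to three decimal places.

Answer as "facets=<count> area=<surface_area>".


Extreme-point indices: [0, 1, 2, 3, 4, 5, 6, 7, 8] — 9 of 9 on the boundary.

Area of each hull facet:
  f1: (p5, p6, p2) → 179.0440
  f2: (p4, p6, p2) → 54.5384
  f3: (p4, p0, p6) → 55.8737
  f4: (p4, p0, p7) → 72.9462
  f5: (p8, p7, p2) → 82.0570
  f6: (p8, p5, p2) → 8.5187
  f7: (p8, p5, p7) → 10.2410
  f8: (p3, p5, p7) → 35.9624
  f9: (p3, p0, p7) → 59.1868
  f10: (p3, p5, p6) → 63.9816
  f11: (p3, p0, p6) → 51.3332
  f12: (p1, p7, p2) → 13.7332
  f13: (p1, p4, p2) → 65.8543
  f14: (p1, p4, p7) → 7.4052
Σ area = 760.676

Euler characteristic 9−21+14 = 2 ✓

facets=14 area=760.676


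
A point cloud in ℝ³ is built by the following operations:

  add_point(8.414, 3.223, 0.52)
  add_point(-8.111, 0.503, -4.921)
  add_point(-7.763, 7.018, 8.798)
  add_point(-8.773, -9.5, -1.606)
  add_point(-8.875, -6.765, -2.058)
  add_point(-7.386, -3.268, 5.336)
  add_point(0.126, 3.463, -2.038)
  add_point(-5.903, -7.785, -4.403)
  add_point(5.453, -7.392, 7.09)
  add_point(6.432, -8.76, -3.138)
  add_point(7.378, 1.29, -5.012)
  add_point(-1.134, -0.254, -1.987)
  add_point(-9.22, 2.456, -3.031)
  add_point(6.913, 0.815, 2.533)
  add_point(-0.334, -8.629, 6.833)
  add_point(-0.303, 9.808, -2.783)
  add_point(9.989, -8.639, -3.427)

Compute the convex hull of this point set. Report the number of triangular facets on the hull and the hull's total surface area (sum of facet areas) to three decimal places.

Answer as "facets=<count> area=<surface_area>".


facets=24 area=1039.492

14 of the 17 inputs are extreme points: [0, 1, 2, 3, 4, 5, 7, 8, 10, 12, 13, 14, 15, 16].

Facet areas (half cross-product norm):
  f1: (p2, p15, p12) → 69.4902
  f2: (p3, p2, p12) → 74.6187
  f3: (p1, p15, p12) → 16.7851
  f4: (p1, p10, p15) → 71.0443
  f5: (p14, p8, p2) → 50.3159
  f6: (p14, p3, p16) → 87.0810
  f7: (p14, p8, p16) → 32.2993
  f8: (p0, p10, p15) → 33.1678
  f9: (p0, p2, p15) → 80.0977
  f10: (p0, p10, p16) → 30.6674
  f11: (p0, p8, p16) → 65.2855
  f12: (p4, p3, p12) → 0.7539
  f13: (p4, p1, p12) → 10.8145
  f14: (p4, p1, p3) → 2.6962
  f15: (p7, p3, p16) → 27.9088
  f16: (p7, p1, p3) → 18.1382
  f17: (p7, p10, p16) → 78.7109
  f18: (p7, p1, p10) → 65.1853
  f19: (p5, p3, p2) → 26.5245
  f20: (p5, p14, p2) → 41.0778
  f21: (p5, p14, p3) → 41.8461
  f22: (p13, p8, p2) → 81.3224
  f23: (p13, p0, p2) → 28.1047
  f24: (p13, p0, p8) → 5.5562
Σ area = 1039.492

Euler: V−E+F = 14−36+24 = 2.


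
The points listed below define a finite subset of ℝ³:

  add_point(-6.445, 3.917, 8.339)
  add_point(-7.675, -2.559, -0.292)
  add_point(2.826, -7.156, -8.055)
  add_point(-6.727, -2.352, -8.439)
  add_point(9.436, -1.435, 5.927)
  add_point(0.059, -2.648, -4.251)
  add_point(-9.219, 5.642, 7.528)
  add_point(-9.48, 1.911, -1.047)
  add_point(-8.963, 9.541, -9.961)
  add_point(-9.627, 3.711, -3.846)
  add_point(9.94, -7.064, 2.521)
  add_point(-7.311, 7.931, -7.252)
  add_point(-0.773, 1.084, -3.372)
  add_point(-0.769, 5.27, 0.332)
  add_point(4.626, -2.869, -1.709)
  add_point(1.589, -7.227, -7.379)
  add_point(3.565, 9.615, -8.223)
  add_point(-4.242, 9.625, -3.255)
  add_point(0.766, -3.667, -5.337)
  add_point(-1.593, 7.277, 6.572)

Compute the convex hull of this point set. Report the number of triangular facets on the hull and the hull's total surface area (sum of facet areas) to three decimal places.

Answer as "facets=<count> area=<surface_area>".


facets=24 area=1103.486

14 of the 20 inputs are extreme points: [0, 1, 2, 3, 4, 6, 7, 8, 9, 10, 15, 16, 17, 19].

Area of each hull facet:
  f1: (p4, p0, p10) → 50.8275
  f2: (p8, p6, p9) → 39.3848
  f3: (p8, p6, p17) → 45.2884
  f4: (p1, p0, p10) → 99.5526
  f5: (p1, p6, p0) → 18.2727
  f6: (p19, p6, p17) → 40.8890
  f7: (p19, p6, p0) → 9.8886
  f8: (p19, p4, p0) → 41.4396
  f9: (p16, p8, p2) → 106.0470
  f10: (p16, p2, p10) → 106.9640
  f11: (p16, p4, p10) → 61.7397
  f12: (p16, p8, p17) → 37.9059
  f13: (p16, p19, p17) → 46.2379
  f14: (p16, p19, p4) → 109.0384
  f15: (p15, p2, p10) → 8.9572
  f16: (p15, p1, p10) → 81.3016
  f17: (p7, p6, p9) → 12.9518
  f18: (p7, p1, p6) → 22.2992
  f19: (p3, p15, p1) → 39.7730
  f20: (p3, p7, p9) → 13.5369
  f21: (p3, p7, p1) → 19.8363
  f22: (p3, p8, p9) → 34.3909
  f23: (p3, p8, p2) → 51.9071
  f24: (p3, p15, p2) → 5.0564
Σ area = 1103.486

Euler characteristic 14−36+24 = 2 ✓


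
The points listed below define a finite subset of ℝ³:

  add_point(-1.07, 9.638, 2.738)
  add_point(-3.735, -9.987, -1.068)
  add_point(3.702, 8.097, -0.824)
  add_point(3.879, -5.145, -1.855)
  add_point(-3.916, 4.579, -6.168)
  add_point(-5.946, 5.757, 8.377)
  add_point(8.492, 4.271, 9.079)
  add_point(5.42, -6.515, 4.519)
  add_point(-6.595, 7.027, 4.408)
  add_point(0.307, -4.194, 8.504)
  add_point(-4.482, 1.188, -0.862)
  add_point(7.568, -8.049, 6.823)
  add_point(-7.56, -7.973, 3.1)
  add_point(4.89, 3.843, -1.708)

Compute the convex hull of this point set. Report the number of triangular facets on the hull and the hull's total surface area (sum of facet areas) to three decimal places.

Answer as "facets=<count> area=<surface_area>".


Hull vertices (12/14): indices [0, 1, 2, 3, 4, 5, 6, 8, 9, 11, 12, 13].

Area of each hull facet:
  f1: (p5, p0, p6) → 52.9951
  f2: (p2, p0, p6) → 35.6714
  f3: (p2, p4, p0) → 30.0121
  f4: (p8, p4, p0) → 32.9303
  f5: (p8, p5, p0) → 12.9750
  f6: (p8, p4, p12) → 80.8691
  f7: (p8, p5, p12) → 31.1207
  f8: (p13, p3, p4) → 44.7458
  f9: (p13, p2, p4) → 21.7647
  f10: (p13, p2, p6) → 25.3856
  f11: (p13, p11, p6) → 69.5401
  f12: (p13, p11, p3) → 43.3615
  f13: (p1, p11, p12) → 41.6716
  f14: (p1, p11, p3) → 44.5379
  f15: (p1, p4, p12) → 46.1322
  f16: (p1, p3, p4) → 59.5592
  f17: (p9, p5, p6) → 67.2883
  f18: (p9, p11, p6) → 47.7446
  f19: (p9, p5, p12) → 60.0115
  f20: (p9, p11, p12) → 39.6831
Σ area = 888.000

Euler characteristic 12−30+20 = 2 ✓

facets=20 area=888.000


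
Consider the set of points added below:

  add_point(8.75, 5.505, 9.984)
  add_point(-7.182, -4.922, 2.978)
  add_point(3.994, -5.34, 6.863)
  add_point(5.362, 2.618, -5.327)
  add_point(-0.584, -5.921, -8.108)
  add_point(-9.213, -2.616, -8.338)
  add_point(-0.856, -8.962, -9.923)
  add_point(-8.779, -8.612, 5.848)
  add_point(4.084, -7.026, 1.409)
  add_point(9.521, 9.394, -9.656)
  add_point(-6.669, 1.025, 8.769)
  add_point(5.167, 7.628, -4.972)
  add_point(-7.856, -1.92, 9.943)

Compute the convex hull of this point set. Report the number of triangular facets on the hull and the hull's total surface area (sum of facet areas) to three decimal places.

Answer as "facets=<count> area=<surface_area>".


facets=16 area=1214.287

Hull vertices (10/13): indices [0, 2, 5, 6, 7, 8, 9, 10, 11, 12].

Area of each hull facet:
  f1: (p6, p9, p5) → 110.8735
  f2: (p7, p6, p5) → 81.1888
  f3: (p11, p0, p9) → 42.4896
  f4: (p11, p10, p0) → 120.8432
  f5: (p11, p9, p5) → 50.0074
  f6: (p11, p10, p5) → 144.5964
  f7: (p12, p7, p5) → 60.1587
  f8: (p12, p10, p5) → 29.7478
  f9: (p12, p2, p7) → 48.6865
  f10: (p12, p10, p0) → 22.7342
  f11: (p12, p2, p0) → 77.6907
  f12: (p8, p7, p6) → 85.3196
  f13: (p8, p2, p7) → 37.4254
  f14: (p8, p6, p9) → 124.0521
  f15: (p8, p0, p9) → 148.1735
  f16: (p8, p2, p0) → 30.2992
Σ area = 1214.287

Check V−E+F: 10 − 24 + 16 = 2.


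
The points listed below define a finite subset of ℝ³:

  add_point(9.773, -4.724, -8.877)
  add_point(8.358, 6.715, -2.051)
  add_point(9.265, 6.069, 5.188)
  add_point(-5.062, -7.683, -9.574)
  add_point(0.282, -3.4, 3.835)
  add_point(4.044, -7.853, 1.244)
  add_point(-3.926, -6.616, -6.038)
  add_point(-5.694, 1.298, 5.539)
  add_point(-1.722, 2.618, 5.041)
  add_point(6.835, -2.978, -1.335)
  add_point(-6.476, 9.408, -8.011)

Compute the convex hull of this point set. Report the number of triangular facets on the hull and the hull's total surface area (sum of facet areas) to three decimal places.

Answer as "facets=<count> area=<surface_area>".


Hull vertices (9/11): indices [0, 1, 2, 3, 4, 5, 6, 7, 10].

Per-facet area ½‖(b−a)×(c−a)‖:
  f1: (p3, p0, p10) → 129.4813
  f2: (p7, p3, p10) → 122.5576
  f3: (p2, p7, p10) → 123.1389
  f4: (p5, p3, p0) → 80.0923
  f5: (p5, p2, p0) → 91.1006
  f6: (p1, p0, p10) → 108.4425
  f7: (p1, p2, p10) → 51.7087
  f8: (p1, p2, p0) → 44.6271
  f9: (p6, p7, p3) → 13.5934
  f10: (p6, p5, p3) → 12.6694
  f11: (p6, p5, p7) → 70.6033
  f12: (p4, p2, p7) → 50.9953
  f13: (p4, p5, p7) → 6.7679
  f14: (p4, p5, p2) → 41.4310
Σ area = 947.209

Check V−E+F: 9 − 21 + 14 = 2.

facets=14 area=947.209


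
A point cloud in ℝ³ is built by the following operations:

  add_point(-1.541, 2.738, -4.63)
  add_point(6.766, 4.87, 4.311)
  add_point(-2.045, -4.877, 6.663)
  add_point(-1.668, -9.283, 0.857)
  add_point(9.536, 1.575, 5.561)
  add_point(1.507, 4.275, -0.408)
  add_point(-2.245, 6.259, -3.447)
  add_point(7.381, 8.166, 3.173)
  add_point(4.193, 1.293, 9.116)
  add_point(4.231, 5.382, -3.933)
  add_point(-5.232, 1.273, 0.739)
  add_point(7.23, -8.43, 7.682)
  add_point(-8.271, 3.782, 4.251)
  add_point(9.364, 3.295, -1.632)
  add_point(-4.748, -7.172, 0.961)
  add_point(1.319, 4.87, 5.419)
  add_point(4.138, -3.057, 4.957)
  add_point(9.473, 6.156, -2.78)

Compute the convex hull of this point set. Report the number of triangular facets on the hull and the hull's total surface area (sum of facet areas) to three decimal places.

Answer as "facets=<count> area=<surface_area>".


facets=24 area=760.258

Points on the hull: [0, 2, 3, 4, 6, 7, 8, 9, 11, 12, 13, 14, 15, 17] (14 of 18).

Facet areas (half cross-product norm):
  f1: (p14, p0, p12) → 58.7303
  f2: (p14, p0, p3) → 21.4511
  f3: (p15, p7, p12) → 19.2636
  f4: (p6, p0, p12) → 18.9225
  f5: (p6, p7, p12) → 59.3987
  f6: (p17, p7, p4) → 24.2194
  f7: (p17, p6, p7) → 37.4538
  f8: (p2, p11, p3) → 35.8283
  f9: (p2, p14, p3) → 12.4576
  f10: (p2, p14, p12) → 36.3172
  f11: (p8, p11, p4) → 31.7065
  f12: (p8, p7, p4) → 23.5489
  f13: (p8, p15, p7) → 21.3379
  f14: (p8, p2, p11) → 41.2211
  f15: (p8, p15, p12) → 24.9926
  f16: (p8, p2, p12) → 49.6187
  f17: (p13, p11, p4) → 35.3095
  f18: (p13, p17, p4) → 9.3214
  f19: (p13, p11, p3) → 83.2782
  f20: (p13, p0, p3) → 74.6998
  f21: (p13, p17, p0) → 17.4611
  f22: (p9, p6, p0) → 11.6852
  f23: (p9, p17, p0) → 5.0872
  f24: (p9, p17, p6) → 6.9469
Σ area = 760.258

Euler: V−E+F = 14−36+24 = 2.


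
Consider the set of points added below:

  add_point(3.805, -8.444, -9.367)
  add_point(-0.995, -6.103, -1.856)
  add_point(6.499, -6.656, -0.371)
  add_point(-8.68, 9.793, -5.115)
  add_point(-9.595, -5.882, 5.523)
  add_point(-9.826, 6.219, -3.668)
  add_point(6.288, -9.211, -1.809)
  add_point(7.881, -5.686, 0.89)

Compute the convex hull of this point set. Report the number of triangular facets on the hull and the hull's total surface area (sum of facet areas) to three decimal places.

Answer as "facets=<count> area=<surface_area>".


facets=8 area=618.267

Extreme-point indices: [0, 3, 4, 5, 6, 7] — 6 of 8 on the boundary.

Per-facet area ½‖(b−a)×(c−a)‖:
  f1: (p0, p4, p5) → 144.5993
  f2: (p6, p4, p7) → 41.8817
  f3: (p6, p0, p7) → 15.4302
  f4: (p6, p0, p4) → 70.8446
  f5: (p3, p4, p5) → 11.9296
  f6: (p3, p4, p7) → 168.0197
  f7: (p3, p0, p5) → 39.3587
  f8: (p3, p0, p7) → 126.2034
Σ area = 618.267

Check V−E+F: 6 − 12 + 8 = 2.


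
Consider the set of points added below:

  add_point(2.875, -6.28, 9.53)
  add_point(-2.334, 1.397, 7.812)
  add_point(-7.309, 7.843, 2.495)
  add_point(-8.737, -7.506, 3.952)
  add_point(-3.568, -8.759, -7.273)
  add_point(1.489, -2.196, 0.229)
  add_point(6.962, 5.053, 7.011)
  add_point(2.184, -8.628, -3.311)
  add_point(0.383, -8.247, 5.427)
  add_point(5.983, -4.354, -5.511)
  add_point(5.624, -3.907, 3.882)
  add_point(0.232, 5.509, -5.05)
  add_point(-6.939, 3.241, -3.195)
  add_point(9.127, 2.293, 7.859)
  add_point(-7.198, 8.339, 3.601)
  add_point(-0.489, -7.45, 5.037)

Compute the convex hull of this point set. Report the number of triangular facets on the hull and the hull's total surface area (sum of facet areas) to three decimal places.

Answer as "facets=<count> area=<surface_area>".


facets=24 area=930.509

Hull vertices (14/16): indices [0, 1, 2, 3, 4, 6, 7, 8, 9, 10, 11, 12, 13, 14].

Triangle areas on the boundary:
  f1: (p12, p4, p3) → 71.4420
  f2: (p12, p11, p4) → 50.7459
  f3: (p6, p11, p13) → 21.2615
  f4: (p6, p11, p14) → 76.7302
  f5: (p9, p11, p13) → 82.9478
  f6: (p9, p11, p4) → 60.6947
  f7: (p2, p14, p3) → 8.9060
  f8: (p2, p12, p3) → 47.5692
  f9: (p2, p11, p14) → 5.0392
  f10: (p2, p12, p11) → 28.3471
  f11: (p1, p6, p14) → 46.7043
  f12: (p1, p14, p3) → 54.5448
  f13: (p1, p0, p3) → 52.9806
  f14: (p1, p0, p13) → 47.3455
  f15: (p1, p6, p13) → 17.4669
  f16: (p10, p0, p13) → 27.3681
  f17: (p10, p9, p13) → 33.0932
  f18: (p7, p9, p4) → 20.2754
  f19: (p7, p10, p0) → 29.4645
  f20: (p7, p10, p9) → 27.0169
  f21: (p8, p4, p3) → 55.3630
  f22: (p8, p7, p4) → 28.7245
  f23: (p8, p0, p3) → 19.7826
  f24: (p8, p7, p0) → 16.6949
Σ area = 930.509

Check V−E+F: 14 − 36 + 24 = 2.


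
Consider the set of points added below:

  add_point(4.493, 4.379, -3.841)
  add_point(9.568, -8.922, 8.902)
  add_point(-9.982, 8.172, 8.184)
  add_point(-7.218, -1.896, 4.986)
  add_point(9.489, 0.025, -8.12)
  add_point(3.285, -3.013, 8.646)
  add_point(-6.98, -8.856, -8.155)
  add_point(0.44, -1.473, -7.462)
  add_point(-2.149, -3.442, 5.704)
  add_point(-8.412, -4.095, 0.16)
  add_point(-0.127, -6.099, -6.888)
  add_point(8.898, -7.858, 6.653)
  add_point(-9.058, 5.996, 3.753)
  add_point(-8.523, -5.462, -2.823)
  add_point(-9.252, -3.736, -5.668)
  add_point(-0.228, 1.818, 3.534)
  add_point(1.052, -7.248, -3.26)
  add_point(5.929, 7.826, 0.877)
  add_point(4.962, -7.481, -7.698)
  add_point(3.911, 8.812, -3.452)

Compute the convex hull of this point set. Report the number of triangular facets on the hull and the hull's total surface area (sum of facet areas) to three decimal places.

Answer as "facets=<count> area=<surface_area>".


Extreme-point indices: [1, 2, 3, 4, 5, 6, 7, 9, 12, 13, 14, 17, 18, 19] — 14 of 20 on the boundary.

Per-facet area ½‖(b−a)×(c−a)‖:
  f1: (p3, p1, p2) → 87.1301
  f2: (p17, p19, p2) → 42.7008
  f3: (p17, p4, p1) → 112.0545
  f4: (p17, p4, p19) → 27.8150
  f5: (p18, p6, p1) → 99.4655
  f6: (p18, p4, p1) → 75.8385
  f7: (p18, p4, p6) → 41.9052
  f8: (p9, p6, p1) → 98.9035
  f9: (p9, p3, p1) → 49.2110
  f10: (p9, p3, p2) → 24.2324
  f11: (p5, p1, p2) → 4.0677
  f12: (p5, p17, p2) → 109.1345
  f13: (p5, p17, p1) → 53.1964
  f14: (p12, p19, p2) → 32.8795
  f15: (p12, p14, p2) → 13.1519
  f16: (p12, p14, p19) → 100.5051
  f17: (p7, p4, p19) → 48.4043
  f18: (p7, p14, p19) → 52.9698
  f19: (p7, p4, p6) → 28.5523
  f20: (p7, p14, p6) → 30.0820
  f21: (p13, p14, p6) → 10.2981
  f22: (p13, p9, p6) → 3.2095
  f23: (p13, p14, p2) → 29.7599
  f24: (p13, p9, p2) → 13.2282
Σ area = 1188.696

Euler: V−E+F = 14−36+24 = 2.

facets=24 area=1188.696


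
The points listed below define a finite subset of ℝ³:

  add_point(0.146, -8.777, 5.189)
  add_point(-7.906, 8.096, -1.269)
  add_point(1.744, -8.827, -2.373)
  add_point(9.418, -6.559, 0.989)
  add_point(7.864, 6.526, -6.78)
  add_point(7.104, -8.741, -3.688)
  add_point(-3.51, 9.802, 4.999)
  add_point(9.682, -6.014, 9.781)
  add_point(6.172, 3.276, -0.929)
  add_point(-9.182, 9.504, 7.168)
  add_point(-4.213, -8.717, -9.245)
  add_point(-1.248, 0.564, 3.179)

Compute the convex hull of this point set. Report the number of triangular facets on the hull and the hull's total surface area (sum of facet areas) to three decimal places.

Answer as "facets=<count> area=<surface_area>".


Hull vertices (10/12): indices [0, 1, 2, 3, 4, 5, 6, 7, 9, 10].

Triangle areas on the boundary:
  f1: (p6, p7, p9) → 56.9123
  f2: (p0, p7, p9) → 111.8110
  f3: (p0, p10, p9) → 155.3025
  f4: (p1, p10, p9) → 66.6450
  f5: (p1, p6, p9) → 23.0968
  f6: (p5, p0, p7) → 60.3372
  f7: (p4, p1, p6) → 63.8159
  f8: (p4, p6, p7) → 160.8384
  f9: (p4, p1, p10) → 145.5984
  f10: (p4, p5, p10) → 98.2102
  f11: (p2, p0, p10) → 28.0204
  f12: (p2, p5, p10) → 22.3416
  f13: (p2, p5, p0) → 19.2199
  f14: (p3, p5, p7) → 12.6727
  f15: (p3, p4, p7) → 59.9592
  f16: (p3, p4, p5) → 42.8831
Σ area = 1127.665

Euler characteristic 10−24+16 = 2 ✓

facets=16 area=1127.665


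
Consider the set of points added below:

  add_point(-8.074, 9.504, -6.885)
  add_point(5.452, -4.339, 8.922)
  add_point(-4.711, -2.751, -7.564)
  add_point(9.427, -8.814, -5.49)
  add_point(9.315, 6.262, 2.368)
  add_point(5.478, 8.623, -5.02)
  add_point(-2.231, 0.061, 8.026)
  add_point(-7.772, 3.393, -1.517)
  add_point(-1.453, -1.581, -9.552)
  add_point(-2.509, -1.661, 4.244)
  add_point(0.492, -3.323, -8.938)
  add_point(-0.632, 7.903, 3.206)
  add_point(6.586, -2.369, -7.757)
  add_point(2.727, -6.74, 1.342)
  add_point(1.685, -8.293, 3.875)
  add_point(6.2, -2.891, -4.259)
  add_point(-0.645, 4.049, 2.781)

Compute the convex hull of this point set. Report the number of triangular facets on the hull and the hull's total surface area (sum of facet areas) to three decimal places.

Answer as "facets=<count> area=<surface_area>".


Points on the hull: [0, 1, 2, 3, 4, 5, 6, 7, 8, 9, 10, 11, 12, 14] (14 of 17).

Triangle areas on the boundary:
  f1: (p5, p8, p0) → 77.0230
  f2: (p12, p5, p3) → 24.9864
  f3: (p12, p5, p8) → 46.6622
  f4: (p11, p5, p0) → 61.9719
  f5: (p4, p1, p3) → 96.9190
  f6: (p4, p5, p3) → 72.7294
  f7: (p4, p11, p5) → 39.9305
  f8: (p2, p8, p0) → 25.3808
  f9: (p2, p7, p0) → 37.1082
  f10: (p6, p4, p1) → 56.9242
  f11: (p6, p4, p11) → 47.1238
  f12: (p6, p7, p0) → 29.3074
  f13: (p6, p11, p0) → 53.6569
  f14: (p10, p2, p3) → 19.7100
  f15: (p10, p2, p8) → 5.1278
  f16: (p10, p12, p3) → 22.1798
  f17: (p10, p12, p8) → 6.4149
  f18: (p14, p1, p3) → 44.0813
  f19: (p14, p2, p3) → 82.0885
  f20: (p14, p6, p1) → 32.0971
  f21: (p14, p2, p7) → 64.6187
  f22: (p9, p6, p7) → 17.9415
  f23: (p9, p14, p7) → 24.8750
  f24: (p9, p14, p6) → 15.2864
Σ area = 1004.145

Euler characteristic 14−36+24 = 2 ✓

facets=24 area=1004.145


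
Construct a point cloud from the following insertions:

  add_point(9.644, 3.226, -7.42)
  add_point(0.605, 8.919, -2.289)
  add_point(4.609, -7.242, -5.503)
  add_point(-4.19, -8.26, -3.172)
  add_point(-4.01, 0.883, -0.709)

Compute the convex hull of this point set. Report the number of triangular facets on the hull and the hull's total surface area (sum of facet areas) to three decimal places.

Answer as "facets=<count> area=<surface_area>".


5 of the 5 inputs are extreme points: [0, 1, 2, 3, 4].

Triangle areas on the boundary:
  f1: (p1, p0, p3) → 101.6188
  f2: (p4, p1, p3) → 27.2418
  f3: (p2, p0, p3) → 44.9895
  f4: (p2, p4, p3) → 43.2956
  f5: (p2, p1, p0) → 69.7277
  f6: (p2, p4, p1) → 59.3884
Σ area = 346.262

Check V−E+F: 5 − 9 + 6 = 2.

facets=6 area=346.262


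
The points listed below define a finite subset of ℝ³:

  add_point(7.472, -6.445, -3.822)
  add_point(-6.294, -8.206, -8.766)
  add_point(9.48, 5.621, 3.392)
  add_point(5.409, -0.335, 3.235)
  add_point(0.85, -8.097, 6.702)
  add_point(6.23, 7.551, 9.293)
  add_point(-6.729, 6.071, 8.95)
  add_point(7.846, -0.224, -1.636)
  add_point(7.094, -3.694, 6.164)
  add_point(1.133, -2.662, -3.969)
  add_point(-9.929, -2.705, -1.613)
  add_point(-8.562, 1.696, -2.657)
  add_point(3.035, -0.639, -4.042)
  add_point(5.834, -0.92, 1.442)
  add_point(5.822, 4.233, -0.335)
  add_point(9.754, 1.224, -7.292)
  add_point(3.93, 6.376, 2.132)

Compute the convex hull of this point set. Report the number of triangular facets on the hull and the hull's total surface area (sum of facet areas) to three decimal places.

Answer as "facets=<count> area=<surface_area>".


Points on the hull: [0, 1, 2, 4, 5, 6, 8, 10, 11, 15, 16] (11 of 17).

Per-facet area ½‖(b−a)×(c−a)‖:
  f1: (p4, p1, p10) → 71.0686
  f2: (p11, p1, p10) → 22.2174
  f3: (p11, p1, p15) → 105.6340
  f4: (p8, p4, p5) → 39.4827
  f5: (p0, p1, p15) → 62.7260
  f6: (p0, p4, p1) → 89.9748
  f7: (p0, p8, p15) → 44.6195
  f8: (p0, p8, p4) → 39.6330
  f9: (p6, p11, p10) → 29.2293
  f10: (p6, p4, p10) → 96.1829
  f11: (p6, p4, p5) → 98.6966
  f12: (p16, p11, p15) → 86.5662
  f13: (p16, p6, p5) → 46.6628
  f14: (p16, p6, p11) → 73.8092
  f15: (p2, p8, p15) → 57.5781
  f16: (p2, p8, p5) → 34.9302
  f17: (p2, p16, p15) → 32.8927
  f18: (p2, p16, p5) → 19.1913
Σ area = 1051.095

Euler characteristic 11−27+18 = 2 ✓

facets=18 area=1051.095


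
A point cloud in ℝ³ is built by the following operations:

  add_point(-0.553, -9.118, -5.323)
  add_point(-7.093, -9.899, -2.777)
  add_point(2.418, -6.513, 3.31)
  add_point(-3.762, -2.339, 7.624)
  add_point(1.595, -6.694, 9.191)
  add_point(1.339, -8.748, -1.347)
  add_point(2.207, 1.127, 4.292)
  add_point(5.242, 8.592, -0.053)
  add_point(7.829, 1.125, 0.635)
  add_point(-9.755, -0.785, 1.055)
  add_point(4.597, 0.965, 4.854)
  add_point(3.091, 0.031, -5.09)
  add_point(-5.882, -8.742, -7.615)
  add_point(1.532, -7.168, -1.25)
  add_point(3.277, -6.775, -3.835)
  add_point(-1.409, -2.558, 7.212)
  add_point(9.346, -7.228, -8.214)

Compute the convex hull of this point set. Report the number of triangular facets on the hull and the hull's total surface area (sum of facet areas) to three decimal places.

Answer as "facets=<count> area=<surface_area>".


Hull vertices (12/17): indices [0, 1, 3, 4, 5, 7, 8, 9, 10, 11, 12, 16].

Facet areas (half cross-product norm):
  f1: (p12, p7, p9) → 109.7221
  f2: (p12, p1, p9) → 25.6029
  f3: (p3, p7, p9) → 72.3935
  f4: (p3, p1, p9) → 46.1461
  f5: (p3, p1, p4) → 47.0133
  f6: (p8, p7, p16) → 38.2005
  f7: (p8, p4, p16) → 80.0812
  f8: (p5, p4, p16) → 46.3265
  f9: (p5, p1, p4) → 45.2904
  f10: (p11, p7, p16) → 39.8158
  f11: (p11, p12, p16) → 64.0420
  f12: (p11, p12, p7) → 36.9077
  f13: (p10, p8, p7) → 20.9804
  f14: (p10, p8, p4) → 19.9425
  f15: (p10, p3, p7) → 36.6081
  f16: (p10, p3, p4) → 30.6392
  f17: (p0, p5, p16) → 22.8214
  f18: (p0, p5, p1) → 15.5495
  f19: (p0, p12, p16) → 20.3224
  f20: (p0, p12, p1) → 14.6633
Σ area = 833.069

Check V−E+F: 12 − 30 + 20 = 2.

facets=20 area=833.069


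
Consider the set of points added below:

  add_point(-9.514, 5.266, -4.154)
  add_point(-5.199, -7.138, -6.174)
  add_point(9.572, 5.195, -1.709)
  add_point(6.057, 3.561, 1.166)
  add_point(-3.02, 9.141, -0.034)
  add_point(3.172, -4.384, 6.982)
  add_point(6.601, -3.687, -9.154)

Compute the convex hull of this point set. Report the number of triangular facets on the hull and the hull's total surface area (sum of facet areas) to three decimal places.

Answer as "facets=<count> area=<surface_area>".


Points on the hull: [0, 1, 2, 3, 4, 5, 6] (7 of 7).

Facet areas (half cross-product norm):
  f1: (p5, p1, p0) → 104.4799
  f2: (p6, p2, p0) → 108.9536
  f3: (p6, p1, p0) → 83.7481
  f4: (p6, p5, p2) → 84.0512
  f5: (p6, p5, p1) → 94.0133
  f6: (p4, p2, p0) → 48.9183
  f7: (p4, p5, p0) → 70.3225
  f8: (p3, p5, p2) → 14.6998
  f9: (p3, p4, p2) → 23.9987
  f10: (p3, p4, p5) → 53.5530
Σ area = 686.738

Euler: V−E+F = 7−15+10 = 2.

facets=10 area=686.738


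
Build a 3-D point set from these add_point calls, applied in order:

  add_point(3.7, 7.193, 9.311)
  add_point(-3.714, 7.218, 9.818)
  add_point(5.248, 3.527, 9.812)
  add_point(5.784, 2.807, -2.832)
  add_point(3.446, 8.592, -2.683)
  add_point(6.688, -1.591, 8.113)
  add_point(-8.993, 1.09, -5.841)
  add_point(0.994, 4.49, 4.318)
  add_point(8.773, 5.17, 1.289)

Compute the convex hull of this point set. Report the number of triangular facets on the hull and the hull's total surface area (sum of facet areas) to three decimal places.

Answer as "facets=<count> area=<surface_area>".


facets=12 area=562.621

8 of the 9 inputs are extreme points: [0, 1, 2, 3, 4, 5, 6, 8].

Area of each hull facet:
  f1: (p1, p5, p6) → 120.3672
  f2: (p4, p1, p6) → 103.3111
  f3: (p3, p5, p6) → 87.6626
  f4: (p3, p5, p8) → 27.4262
  f5: (p3, p4, p6) → 45.7974
  f6: (p3, p4, p8) → 17.1309
  f7: (p0, p4, p8) → 36.2524
  f8: (p0, p4, p1) → 44.8296
  f9: (p2, p1, p5) → 21.8805
  f10: (p2, p0, p1) → 13.7875
  f11: (p2, p5, p8) → 25.5442
  f12: (p2, p0, p8) → 18.6313
Σ area = 562.621

Check V−E+F: 8 − 18 + 12 = 2.


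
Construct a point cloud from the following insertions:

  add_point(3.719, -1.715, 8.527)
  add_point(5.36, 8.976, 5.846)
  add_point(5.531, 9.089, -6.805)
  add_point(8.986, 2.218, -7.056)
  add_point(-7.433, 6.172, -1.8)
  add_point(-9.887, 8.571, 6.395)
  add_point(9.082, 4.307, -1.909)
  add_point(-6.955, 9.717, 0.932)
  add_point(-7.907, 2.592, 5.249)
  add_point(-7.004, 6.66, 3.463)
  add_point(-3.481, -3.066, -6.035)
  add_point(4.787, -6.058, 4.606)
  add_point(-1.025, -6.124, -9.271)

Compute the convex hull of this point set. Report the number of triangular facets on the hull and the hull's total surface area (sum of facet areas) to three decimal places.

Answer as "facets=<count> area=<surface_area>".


facets=20 area=946.050

Hull vertices (12/13): indices [0, 1, 2, 3, 4, 5, 6, 7, 8, 10, 11, 12].

Triangle areas on the boundary:
  f1: (p1, p0, p5) → 83.6296
  f2: (p1, p0, p6) → 53.3047
  f3: (p1, p2, p6) → 37.7121
  f4: (p8, p0, p5) → 34.3278
  f5: (p4, p2, p12) → 103.5133
  f6: (p4, p8, p5) → 24.5831
  f7: (p3, p2, p6) → 19.9563
  f8: (p3, p2, p12) → 49.5045
  f9: (p11, p8, p12) → 111.0989
  f10: (p11, p8, p0) → 37.0279
  f11: (p11, p3, p12) → 88.8009
  f12: (p11, p0, p6) → 37.8592
  f13: (p11, p3, p6) → 35.5802
  f14: (p7, p4, p5) → 13.3780
  f15: (p7, p4, p2) → 31.9240
  f16: (p7, p1, p5) → 41.6537
  f17: (p7, p1, p2) → 78.4464
  f18: (p10, p8, p12) → 10.5095
  f19: (p10, p4, p12) → 10.0650
  f20: (p10, p4, p8) → 43.1751
Σ area = 946.050

Check V−E+F: 12 − 30 + 20 = 2.


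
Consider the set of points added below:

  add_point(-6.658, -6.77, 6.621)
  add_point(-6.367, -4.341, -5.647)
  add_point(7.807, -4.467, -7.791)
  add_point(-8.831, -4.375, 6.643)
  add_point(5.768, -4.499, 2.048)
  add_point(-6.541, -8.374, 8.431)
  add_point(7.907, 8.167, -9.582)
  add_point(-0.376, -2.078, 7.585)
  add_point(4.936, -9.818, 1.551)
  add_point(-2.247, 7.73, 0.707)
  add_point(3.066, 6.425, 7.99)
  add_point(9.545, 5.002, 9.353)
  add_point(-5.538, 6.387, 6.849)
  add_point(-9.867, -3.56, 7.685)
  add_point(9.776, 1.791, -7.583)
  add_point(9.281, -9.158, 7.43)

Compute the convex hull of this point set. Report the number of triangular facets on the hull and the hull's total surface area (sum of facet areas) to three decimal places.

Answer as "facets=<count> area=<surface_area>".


Hull vertices (12/16): indices [1, 2, 5, 6, 8, 9, 10, 11, 12, 13, 14, 15].

Facet areas (half cross-product norm):
  f1: (p15, p11, p14) → 116.8635
  f2: (p2, p1, p8) → 74.0078
  f3: (p2, p15, p14) → 51.1876
  f4: (p2, p15, p8) → 35.9666
  f5: (p5, p11, p13) → 61.5503
  f6: (p5, p15, p11) → 113.3455
  f7: (p5, p1, p13) → 40.6262
  f8: (p5, p15, p8) → 49.2130
  f9: (p5, p1, p8) → 86.8872
  f10: (p6, p9, p1) → 102.6369
  f11: (p6, p2, p14) → 14.0722
  f12: (p6, p2, p1) → 91.4490
  f13: (p6, p11, p14) → 59.4556
  f14: (p12, p11, p13) → 79.7780
  f15: (p12, p1, p13) → 74.5328
  f16: (p12, p9, p1) → 50.3487
  f17: (p10, p12, p11) → 6.6631
  f18: (p10, p12, p9) → 28.8852
  f19: (p10, p6, p11) → 61.9476
  f20: (p10, p6, p9) → 64.9804
Σ area = 1264.397

Euler: V−E+F = 12−30+20 = 2.

facets=20 area=1264.397


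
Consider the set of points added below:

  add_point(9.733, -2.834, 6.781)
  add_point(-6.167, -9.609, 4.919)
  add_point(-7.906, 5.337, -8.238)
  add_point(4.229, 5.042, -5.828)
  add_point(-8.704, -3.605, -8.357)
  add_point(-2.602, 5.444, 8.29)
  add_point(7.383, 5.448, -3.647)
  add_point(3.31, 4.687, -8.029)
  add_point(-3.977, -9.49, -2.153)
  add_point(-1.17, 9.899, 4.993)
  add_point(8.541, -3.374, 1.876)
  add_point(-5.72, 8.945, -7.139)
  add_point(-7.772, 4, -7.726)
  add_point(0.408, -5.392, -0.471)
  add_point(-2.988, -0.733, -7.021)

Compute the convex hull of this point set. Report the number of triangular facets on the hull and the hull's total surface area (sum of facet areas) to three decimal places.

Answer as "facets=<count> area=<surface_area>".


facets=18 area=1022.988

11 of the 15 inputs are extreme points: [0, 1, 2, 4, 5, 6, 7, 8, 9, 10, 11].

Facet areas (half cross-product norm):
  f1: (p8, p1, p4) → 31.8694
  f2: (p8, p1, p0) → 63.3680
  f3: (p8, p7, p4) → 71.1569
  f4: (p5, p9, p0) → 42.1396
  f5: (p5, p1, p0) → 110.1578
  f6: (p11, p5, p9) → 34.1927
  f7: (p6, p9, p0) → 85.9529
  f8: (p6, p11, p9) → 76.4394
  f9: (p6, p11, p7) → 26.3412
  f10: (p10, p8, p0) → 31.5348
  f11: (p10, p8, p7) → 96.0645
  f12: (p10, p6, p0) → 23.7929
  f13: (p10, p6, p7) → 29.5625
  f14: (p2, p11, p5) → 34.7043
  f15: (p2, p1, p4) → 61.4900
  f16: (p2, p5, p1) → 132.0212
  f17: (p2, p7, p4) → 50.4189
  f18: (p2, p11, p7) → 21.7811
Σ area = 1022.988

Check V−E+F: 11 − 27 + 18 = 2.


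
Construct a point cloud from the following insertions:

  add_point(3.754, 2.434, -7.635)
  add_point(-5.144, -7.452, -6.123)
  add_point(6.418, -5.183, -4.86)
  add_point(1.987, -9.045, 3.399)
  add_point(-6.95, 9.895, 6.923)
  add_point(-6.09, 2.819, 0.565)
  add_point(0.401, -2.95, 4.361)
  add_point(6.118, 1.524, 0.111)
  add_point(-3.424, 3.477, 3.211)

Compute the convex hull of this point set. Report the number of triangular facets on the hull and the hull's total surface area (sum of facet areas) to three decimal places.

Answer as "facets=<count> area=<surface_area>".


Extreme-point indices: [0, 1, 2, 3, 4, 5, 6, 7] — 8 of 9 on the boundary.

Triangle areas on the boundary:
  f1: (p1, p3, p4) → 123.8245
  f2: (p1, p3, p2) → 54.7115
  f3: (p1, p0, p2) → 49.8380
  f4: (p7, p3, p2) → 41.5313
  f5: (p7, p0, p4) → 68.6933
  f6: (p7, p0, p2) → 30.1267
  f7: (p5, p0, p4) → 52.3900
  f8: (p5, p1, p4) → 9.0537
  f9: (p5, p1, p0) → 71.0436
  f10: (p6, p3, p4) → 12.4157
  f11: (p6, p7, p4) → 63.1330
  f12: (p6, p7, p3) → 25.8509
Σ area = 602.612

Euler: V−E+F = 8−18+12 = 2.

facets=12 area=602.612


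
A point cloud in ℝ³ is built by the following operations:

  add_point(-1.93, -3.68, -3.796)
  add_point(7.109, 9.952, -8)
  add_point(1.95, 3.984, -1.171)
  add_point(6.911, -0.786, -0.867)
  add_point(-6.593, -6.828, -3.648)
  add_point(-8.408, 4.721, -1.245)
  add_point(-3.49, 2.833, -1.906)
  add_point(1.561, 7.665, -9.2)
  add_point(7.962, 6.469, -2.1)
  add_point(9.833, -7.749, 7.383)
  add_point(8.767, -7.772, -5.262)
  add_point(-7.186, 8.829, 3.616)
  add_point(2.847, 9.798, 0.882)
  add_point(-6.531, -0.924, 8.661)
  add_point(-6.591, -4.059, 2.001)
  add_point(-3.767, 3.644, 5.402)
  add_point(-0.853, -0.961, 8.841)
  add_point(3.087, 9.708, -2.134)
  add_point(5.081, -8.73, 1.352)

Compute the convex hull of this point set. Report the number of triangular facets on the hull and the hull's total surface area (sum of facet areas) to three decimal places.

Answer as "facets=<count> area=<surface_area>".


facets=22 area=1121.069

Extreme-point indices: [1, 4, 5, 7, 8, 9, 10, 11, 12, 13, 14, 16, 18] — 13 of 19 on the boundary.

Triangle areas on the boundary:
  f1: (p12, p11, p1) → 38.9675
  f2: (p4, p18, p9) → 26.7576
  f3: (p4, p14, p5) → 29.8458
  f4: (p13, p4, p9) → 118.1804
  f5: (p13, p4, p14) → 0.4084
  f6: (p13, p11, p5) → 34.8733
  f7: (p13, p14, p5) → 34.9766
  f8: (p8, p12, p9) → 56.6085
  f9: (p8, p12, p1) → 23.4343
  f10: (p10, p4, p18) → 48.8341
  f11: (p10, p18, p9) → 27.5260
  f12: (p10, p8, p9) → 90.5764
  f13: (p10, p8, p1) → 47.8916
  f14: (p16, p12, p11) → 63.6891
  f15: (p16, p13, p11) → 31.1459
  f16: (p16, p12, p9) → 87.7909
  f17: (p16, p13, p9) → 19.7541
  f18: (p7, p10, p1) → 53.2955
  f19: (p7, p10, p4) → 121.5149
  f20: (p7, p4, p5) → 78.0950
  f21: (p7, p11, p5) → 41.7983
  f22: (p7, p11, p1) → 45.1051
Σ area = 1121.069

Euler: V−E+F = 13−33+22 = 2.
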